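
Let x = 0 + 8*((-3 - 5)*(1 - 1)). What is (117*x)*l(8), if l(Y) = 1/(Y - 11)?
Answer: 0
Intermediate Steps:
l(Y) = 1/(-11 + Y)
x = 0 (x = 0 + 8*(-8*0) = 0 + 8*0 = 0 + 0 = 0)
(117*x)*l(8) = (117*0)/(-11 + 8) = 0/(-3) = 0*(-1/3) = 0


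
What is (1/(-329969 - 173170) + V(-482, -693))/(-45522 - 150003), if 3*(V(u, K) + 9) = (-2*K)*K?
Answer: 161092529326/98376252975 ≈ 1.6375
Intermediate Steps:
V(u, K) = -9 - 2*K²/3 (V(u, K) = -9 + ((-2*K)*K)/3 = -9 + (-2*K²)/3 = -9 - 2*K²/3)
(1/(-329969 - 173170) + V(-482, -693))/(-45522 - 150003) = (1/(-329969 - 173170) + (-9 - ⅔*(-693)²))/(-45522 - 150003) = (1/(-503139) + (-9 - ⅔*480249))/(-195525) = (-1/503139 + (-9 - 320166))*(-1/195525) = (-1/503139 - 320175)*(-1/195525) = -161092529326/503139*(-1/195525) = 161092529326/98376252975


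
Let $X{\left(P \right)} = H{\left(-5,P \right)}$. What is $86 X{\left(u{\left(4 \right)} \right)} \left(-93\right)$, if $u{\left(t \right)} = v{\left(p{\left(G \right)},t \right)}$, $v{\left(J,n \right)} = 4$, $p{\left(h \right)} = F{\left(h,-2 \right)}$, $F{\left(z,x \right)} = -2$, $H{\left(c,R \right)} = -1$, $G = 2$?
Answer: $7998$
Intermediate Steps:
$p{\left(h \right)} = -2$
$u{\left(t \right)} = 4$
$X{\left(P \right)} = -1$
$86 X{\left(u{\left(4 \right)} \right)} \left(-93\right) = 86 \left(-1\right) \left(-93\right) = \left(-86\right) \left(-93\right) = 7998$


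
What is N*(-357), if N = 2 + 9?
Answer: -3927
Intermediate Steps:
N = 11
N*(-357) = 11*(-357) = -3927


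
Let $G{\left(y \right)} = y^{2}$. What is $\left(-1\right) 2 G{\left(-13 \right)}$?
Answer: $-338$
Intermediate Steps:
$\left(-1\right) 2 G{\left(-13 \right)} = \left(-1\right) 2 \left(-13\right)^{2} = \left(-2\right) 169 = -338$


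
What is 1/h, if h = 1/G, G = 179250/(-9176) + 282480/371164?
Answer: -7992388815/425725108 ≈ -18.774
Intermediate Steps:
G = -7992388815/425725108 (G = 179250*(-1/9176) + 282480*(1/371164) = -89625/4588 + 70620/92791 = -7992388815/425725108 ≈ -18.774)
h = -425725108/7992388815 (h = 1/(-7992388815/425725108) = -425725108/7992388815 ≈ -0.053266)
1/h = 1/(-425725108/7992388815) = -7992388815/425725108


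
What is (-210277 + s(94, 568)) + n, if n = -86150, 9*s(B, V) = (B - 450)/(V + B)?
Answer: -883056211/2979 ≈ -2.9643e+5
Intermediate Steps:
s(B, V) = (-450 + B)/(9*(B + V)) (s(B, V) = ((B - 450)/(V + B))/9 = ((-450 + B)/(B + V))/9 = (-450 + B)/(9*(B + V)))
(-210277 + s(94, 568)) + n = (-210277 + (-50 + (1/9)*94)/(94 + 568)) - 86150 = (-210277 + (-50 + 94/9)/662) - 86150 = (-210277 + (1/662)*(-356/9)) - 86150 = (-210277 - 178/2979) - 86150 = -626415361/2979 - 86150 = -883056211/2979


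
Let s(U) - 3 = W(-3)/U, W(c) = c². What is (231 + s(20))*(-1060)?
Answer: -248517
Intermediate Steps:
s(U) = 3 + 9/U (s(U) = 3 + (-3)²/U = 3 + 9/U)
(231 + s(20))*(-1060) = (231 + (3 + 9/20))*(-1060) = (231 + 69/20)*(-1060) = (4689/20)*(-1060) = -248517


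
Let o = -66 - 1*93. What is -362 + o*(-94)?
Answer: 14584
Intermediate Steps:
o = -159 (o = -66 - 93 = -159)
-362 + o*(-94) = -362 - 159*(-94) = -362 + 14946 = 14584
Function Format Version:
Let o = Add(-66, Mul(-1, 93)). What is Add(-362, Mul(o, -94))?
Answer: 14584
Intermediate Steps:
o = -159 (o = Add(-66, -93) = -159)
Add(-362, Mul(o, -94)) = Add(-362, Mul(-159, -94)) = Add(-362, 14946) = 14584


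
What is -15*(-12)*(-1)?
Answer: -180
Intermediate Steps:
-15*(-12)*(-1) = 180*(-1) = -180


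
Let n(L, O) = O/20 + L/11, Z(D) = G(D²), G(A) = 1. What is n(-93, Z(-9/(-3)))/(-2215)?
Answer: 1849/487300 ≈ 0.0037944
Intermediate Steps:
Z(D) = 1
n(L, O) = L/11 + O/20 (n(L, O) = O*(1/20) + L*(1/11) = O/20 + L/11 = L/11 + O/20)
n(-93, Z(-9/(-3)))/(-2215) = ((1/11)*(-93) + (1/20)*1)/(-2215) = (-93/11 + 1/20)*(-1/2215) = -1849/220*(-1/2215) = 1849/487300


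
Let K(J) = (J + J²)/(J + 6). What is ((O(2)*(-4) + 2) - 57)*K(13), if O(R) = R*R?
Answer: -12922/19 ≈ -680.11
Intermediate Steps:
O(R) = R²
K(J) = (J + J²)/(6 + J)
((O(2)*(-4) + 2) - 57)*K(13) = ((2²*(-4) + 2) - 57)*(13*(1 + 13)/(6 + 13)) = ((4*(-4) + 2) - 57)*(13*14/19) = ((-16 + 2) - 57)*(13*(1/19)*14) = (-14 - 57)*(182/19) = -71*182/19 = -12922/19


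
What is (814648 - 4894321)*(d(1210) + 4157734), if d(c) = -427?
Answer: -16960453120611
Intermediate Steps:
(814648 - 4894321)*(d(1210) + 4157734) = (814648 - 4894321)*(-427 + 4157734) = -4079673*4157307 = -16960453120611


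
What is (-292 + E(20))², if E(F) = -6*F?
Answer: 169744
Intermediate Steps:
(-292 + E(20))² = (-292 - 6*20)² = (-292 - 120)² = (-412)² = 169744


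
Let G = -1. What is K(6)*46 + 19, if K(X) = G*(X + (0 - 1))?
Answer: -211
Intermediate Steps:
K(X) = 1 - X (K(X) = -(X + (0 - 1)) = -(X - 1) = -(-1 + X) = 1 - X)
K(6)*46 + 19 = (1 - 1*6)*46 + 19 = (1 - 6)*46 + 19 = -5*46 + 19 = -230 + 19 = -211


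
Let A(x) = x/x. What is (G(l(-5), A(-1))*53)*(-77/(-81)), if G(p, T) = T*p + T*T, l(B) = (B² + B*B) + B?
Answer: 187726/81 ≈ 2317.6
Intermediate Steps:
l(B) = B + 2*B² (l(B) = (B² + B²) + B = 2*B² + B = B + 2*B²)
A(x) = 1
G(p, T) = T² + T*p (G(p, T) = T*p + T² = T² + T*p)
(G(l(-5), A(-1))*53)*(-77/(-81)) = ((1*(1 - 5*(1 + 2*(-5))))*53)*(-77/(-81)) = ((1*(1 - 5*(1 - 10)))*53)*(-77*(-1/81)) = ((1*(1 - 5*(-9)))*53)*(77/81) = ((1*(1 + 45))*53)*(77/81) = ((1*46)*53)*(77/81) = (46*53)*(77/81) = 2438*(77/81) = 187726/81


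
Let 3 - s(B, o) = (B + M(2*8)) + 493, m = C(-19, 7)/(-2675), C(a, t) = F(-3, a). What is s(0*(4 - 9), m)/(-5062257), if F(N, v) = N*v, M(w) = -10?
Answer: 160/1687419 ≈ 9.4819e-5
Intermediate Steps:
C(a, t) = -3*a
m = -57/2675 (m = -3*(-19)/(-2675) = 57*(-1/2675) = -57/2675 ≈ -0.021308)
s(B, o) = -480 - B (s(B, o) = 3 - ((B - 10) + 493) = 3 - ((-10 + B) + 493) = 3 - (483 + B) = 3 + (-483 - B) = -480 - B)
s(0*(4 - 9), m)/(-5062257) = (-480 - 0*(4 - 9))/(-5062257) = (-480 - 0*(-5))*(-1/5062257) = (-480 - 1*0)*(-1/5062257) = (-480 + 0)*(-1/5062257) = -480*(-1/5062257) = 160/1687419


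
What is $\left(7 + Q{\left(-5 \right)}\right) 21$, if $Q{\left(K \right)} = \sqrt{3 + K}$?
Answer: $147 + 21 i \sqrt{2} \approx 147.0 + 29.698 i$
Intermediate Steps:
$\left(7 + Q{\left(-5 \right)}\right) 21 = \left(7 + \sqrt{3 - 5}\right) 21 = \left(7 + \sqrt{-2}\right) 21 = \left(7 + i \sqrt{2}\right) 21 = 147 + 21 i \sqrt{2}$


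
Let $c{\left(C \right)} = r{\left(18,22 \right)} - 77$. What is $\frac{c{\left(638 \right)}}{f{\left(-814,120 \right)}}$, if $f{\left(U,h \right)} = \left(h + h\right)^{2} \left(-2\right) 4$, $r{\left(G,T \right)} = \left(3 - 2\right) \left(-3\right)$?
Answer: $\frac{1}{5760} \approx 0.00017361$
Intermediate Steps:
$r{\left(G,T \right)} = -3$ ($r{\left(G,T \right)} = 1 \left(-3\right) = -3$)
$c{\left(C \right)} = -80$ ($c{\left(C \right)} = -3 - 77 = -80$)
$f{\left(U,h \right)} = - 32 h^{2}$ ($f{\left(U,h \right)} = \left(2 h\right)^{2} \left(-2\right) 4 = 4 h^{2} \left(-2\right) 4 = - 8 h^{2} \cdot 4 = - 32 h^{2}$)
$\frac{c{\left(638 \right)}}{f{\left(-814,120 \right)}} = - \frac{80}{\left(-32\right) 120^{2}} = - \frac{80}{\left(-32\right) 14400} = - \frac{80}{-460800} = \left(-80\right) \left(- \frac{1}{460800}\right) = \frac{1}{5760}$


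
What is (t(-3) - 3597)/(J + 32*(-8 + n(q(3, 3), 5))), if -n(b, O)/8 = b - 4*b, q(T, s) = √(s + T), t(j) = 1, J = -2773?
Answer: 10892284/5635897 + 2761728*√6/5635897 ≈ 3.1330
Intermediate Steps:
q(T, s) = √(T + s)
n(b, O) = 24*b (n(b, O) = -8*(b - 4*b) = -(-24)*b = 24*b)
(t(-3) - 3597)/(J + 32*(-8 + n(q(3, 3), 5))) = (1 - 3597)/(-2773 + 32*(-8 + 24*√(3 + 3))) = -3596/(-2773 + 32*(-8 + 24*√6)) = -3596/(-2773 + (-256 + 768*√6)) = -3596/(-3029 + 768*√6)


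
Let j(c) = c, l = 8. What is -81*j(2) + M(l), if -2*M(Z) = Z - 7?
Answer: -325/2 ≈ -162.50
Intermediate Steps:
M(Z) = 7/2 - Z/2 (M(Z) = -(Z - 7)/2 = -(-7 + Z)/2 = 7/2 - Z/2)
-81*j(2) + M(l) = -81*2 + (7/2 - 1/2*8) = -162 + (7/2 - 4) = -162 - 1/2 = -325/2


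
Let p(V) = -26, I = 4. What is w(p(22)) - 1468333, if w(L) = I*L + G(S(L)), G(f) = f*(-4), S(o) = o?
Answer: -1468333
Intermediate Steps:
G(f) = -4*f
w(L) = 0 (w(L) = 4*L - 4*L = 0)
w(p(22)) - 1468333 = 0 - 1468333 = -1468333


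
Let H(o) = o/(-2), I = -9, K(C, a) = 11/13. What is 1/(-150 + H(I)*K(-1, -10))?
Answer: -26/3801 ≈ -0.0068403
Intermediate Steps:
K(C, a) = 11/13 (K(C, a) = 11*(1/13) = 11/13)
H(o) = -o/2 (H(o) = o*(-1/2) = -o/2)
1/(-150 + H(I)*K(-1, -10)) = 1/(-150 - 1/2*(-9)*(11/13)) = 1/(-150 + (9/2)*(11/13)) = 1/(-150 + 99/26) = 1/(-3801/26) = -26/3801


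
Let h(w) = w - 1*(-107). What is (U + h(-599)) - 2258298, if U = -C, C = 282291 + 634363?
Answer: -3175444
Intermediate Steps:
C = 916654
h(w) = 107 + w (h(w) = w + 107 = 107 + w)
U = -916654 (U = -1*916654 = -916654)
(U + h(-599)) - 2258298 = (-916654 + (107 - 599)) - 2258298 = (-916654 - 492) - 2258298 = -917146 - 2258298 = -3175444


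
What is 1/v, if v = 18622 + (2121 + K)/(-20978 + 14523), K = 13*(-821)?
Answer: 6455/120213562 ≈ 5.3696e-5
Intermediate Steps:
K = -10673
v = 120213562/6455 (v = 18622 + (2121 - 10673)/(-20978 + 14523) = 18622 - 8552/(-6455) = 18622 - 8552*(-1/6455) = 18622 + 8552/6455 = 120213562/6455 ≈ 18623.)
1/v = 1/(120213562/6455) = 6455/120213562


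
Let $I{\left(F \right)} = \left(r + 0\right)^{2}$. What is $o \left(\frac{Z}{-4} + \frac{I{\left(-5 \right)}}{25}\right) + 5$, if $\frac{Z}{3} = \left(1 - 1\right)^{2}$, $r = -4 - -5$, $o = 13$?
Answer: $\frac{138}{25} \approx 5.52$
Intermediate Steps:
$r = 1$ ($r = -4 + 5 = 1$)
$I{\left(F \right)} = 1$ ($I{\left(F \right)} = \left(1 + 0\right)^{2} = 1^{2} = 1$)
$Z = 0$ ($Z = 3 \left(1 - 1\right)^{2} = 3 \cdot 0^{2} = 3 \cdot 0 = 0$)
$o \left(\frac{Z}{-4} + \frac{I{\left(-5 \right)}}{25}\right) + 5 = 13 \left(\frac{0}{-4} + 1 \cdot \frac{1}{25}\right) + 5 = 13 \left(0 \left(- \frac{1}{4}\right) + 1 \cdot \frac{1}{25}\right) + 5 = 13 \left(0 + \frac{1}{25}\right) + 5 = 13 \cdot \frac{1}{25} + 5 = \frac{13}{25} + 5 = \frac{138}{25}$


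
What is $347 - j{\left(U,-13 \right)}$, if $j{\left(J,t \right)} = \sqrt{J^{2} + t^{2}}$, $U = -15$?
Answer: $347 - \sqrt{394} \approx 327.15$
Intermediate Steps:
$347 - j{\left(U,-13 \right)} = 347 - \sqrt{\left(-15\right)^{2} + \left(-13\right)^{2}} = 347 - \sqrt{225 + 169} = 347 - \sqrt{394}$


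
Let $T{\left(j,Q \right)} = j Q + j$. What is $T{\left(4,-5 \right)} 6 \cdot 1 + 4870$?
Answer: $4774$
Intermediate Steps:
$T{\left(j,Q \right)} = j + Q j$ ($T{\left(j,Q \right)} = Q j + j = j + Q j$)
$T{\left(4,-5 \right)} 6 \cdot 1 + 4870 = 4 \left(1 - 5\right) 6 \cdot 1 + 4870 = 4 \left(-4\right) 6 \cdot 1 + 4870 = \left(-16\right) 6 \cdot 1 + 4870 = \left(-96\right) 1 + 4870 = -96 + 4870 = 4774$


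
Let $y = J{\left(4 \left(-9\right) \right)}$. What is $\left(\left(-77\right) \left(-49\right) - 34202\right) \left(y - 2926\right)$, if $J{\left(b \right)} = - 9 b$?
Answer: $79176258$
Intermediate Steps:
$y = 324$ ($y = - 9 \cdot 4 \left(-9\right) = \left(-9\right) \left(-36\right) = 324$)
$\left(\left(-77\right) \left(-49\right) - 34202\right) \left(y - 2926\right) = \left(\left(-77\right) \left(-49\right) - 34202\right) \left(324 - 2926\right) = \left(3773 - 34202\right) \left(-2602\right) = \left(-30429\right) \left(-2602\right) = 79176258$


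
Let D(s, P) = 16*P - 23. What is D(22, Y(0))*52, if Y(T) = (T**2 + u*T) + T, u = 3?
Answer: -1196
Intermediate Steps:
Y(T) = T**2 + 4*T (Y(T) = (T**2 + 3*T) + T = T**2 + 4*T)
D(s, P) = -23 + 16*P
D(22, Y(0))*52 = (-23 + 16*(0*(4 + 0)))*52 = (-23 + 16*(0*4))*52 = (-23 + 16*0)*52 = (-23 + 0)*52 = -23*52 = -1196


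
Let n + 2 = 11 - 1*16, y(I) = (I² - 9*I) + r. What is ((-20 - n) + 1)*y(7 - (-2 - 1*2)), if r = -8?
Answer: -168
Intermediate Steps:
y(I) = -8 + I² - 9*I (y(I) = (I² - 9*I) - 8 = -8 + I² - 9*I)
n = -7 (n = -2 + (11 - 1*16) = -2 + (11 - 16) = -2 - 5 = -7)
((-20 - n) + 1)*y(7 - (-2 - 1*2)) = ((-20 - 1*(-7)) + 1)*(-8 + (7 - (-2 - 1*2))² - 9*(7 - (-2 - 1*2))) = ((-20 + 7) + 1)*(-8 + (7 - (-2 - 2))² - 9*(7 - (-2 - 2))) = (-13 + 1)*(-8 + (7 - 1*(-4))² - 9*(7 - 1*(-4))) = -12*(-8 + (7 + 4)² - 9*(7 + 4)) = -12*(-8 + 11² - 9*11) = -12*(-8 + 121 - 99) = -12*14 = -168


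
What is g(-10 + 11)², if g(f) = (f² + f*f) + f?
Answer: 9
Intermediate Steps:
g(f) = f + 2*f² (g(f) = (f² + f²) + f = 2*f² + f = f + 2*f²)
g(-10 + 11)² = ((-10 + 11)*(1 + 2*(-10 + 11)))² = (1*(1 + 2*1))² = (1*(1 + 2))² = (1*3)² = 3² = 9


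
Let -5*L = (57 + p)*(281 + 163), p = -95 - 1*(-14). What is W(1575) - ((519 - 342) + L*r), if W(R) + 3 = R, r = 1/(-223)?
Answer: 1566081/1115 ≈ 1404.6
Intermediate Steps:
p = -81 (p = -95 + 14 = -81)
r = -1/223 ≈ -0.0044843
W(R) = -3 + R
L = 10656/5 (L = -(57 - 81)*(281 + 163)/5 = -(-24)*444/5 = -⅕*(-10656) = 10656/5 ≈ 2131.2)
W(1575) - ((519 - 342) + L*r) = (-3 + 1575) - ((519 - 342) + (10656/5)*(-1/223)) = 1572 - (177 - 10656/1115) = 1572 - 1*186699/1115 = 1572 - 186699/1115 = 1566081/1115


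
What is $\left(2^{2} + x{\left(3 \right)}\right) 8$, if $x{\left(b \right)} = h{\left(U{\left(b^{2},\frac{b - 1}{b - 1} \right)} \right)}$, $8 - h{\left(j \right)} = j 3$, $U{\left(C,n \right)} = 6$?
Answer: $-48$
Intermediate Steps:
$h{\left(j \right)} = 8 - 3 j$ ($h{\left(j \right)} = 8 - j 3 = 8 - 3 j$)
$x{\left(b \right)} = -10$ ($x{\left(b \right)} = 8 - 18 = -10$)
$\left(2^{2} + x{\left(3 \right)}\right) 8 = \left(2^{2} - 10\right) 8 = \left(4 - 10\right) 8 = \left(-6\right) 8 = -48$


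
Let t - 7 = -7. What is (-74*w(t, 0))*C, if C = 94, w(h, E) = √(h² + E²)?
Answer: 0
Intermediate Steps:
t = 0 (t = 7 - 7 = 0)
w(h, E) = √(E² + h²)
(-74*w(t, 0))*C = -74*√(0² + 0²)*94 = -74*√(0 + 0)*94 = -74*√0*94 = -74*0*94 = 0*94 = 0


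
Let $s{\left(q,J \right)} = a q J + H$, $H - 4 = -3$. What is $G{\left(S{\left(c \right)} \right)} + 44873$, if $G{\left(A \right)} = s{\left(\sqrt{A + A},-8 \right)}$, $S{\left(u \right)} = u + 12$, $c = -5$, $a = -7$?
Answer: $44874 + 56 \sqrt{14} \approx 45084.0$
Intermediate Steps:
$H = 1$ ($H = 4 - 3 = 1$)
$S{\left(u \right)} = 12 + u$
$s{\left(q,J \right)} = 1 - 7 J q$ ($s{\left(q,J \right)} = - 7 q J + 1 = - 7 J q + 1 = 1 - 7 J q$)
$G{\left(A \right)} = 1 + 56 \sqrt{2} \sqrt{A}$ ($G{\left(A \right)} = 1 - - 56 \sqrt{A + A} = 1 - - 56 \sqrt{2 A} = 1 - - 56 \sqrt{2} \sqrt{A} = 1 + 56 \sqrt{2} \sqrt{A}$)
$G{\left(S{\left(c \right)} \right)} + 44873 = \left(1 + 56 \sqrt{2} \sqrt{12 - 5}\right) + 44873 = \left(1 + 56 \sqrt{2} \sqrt{7}\right) + 44873 = \left(1 + 56 \sqrt{14}\right) + 44873 = 44874 + 56 \sqrt{14}$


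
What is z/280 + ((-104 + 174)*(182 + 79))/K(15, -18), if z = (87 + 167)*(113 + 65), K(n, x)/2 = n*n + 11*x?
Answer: 104959/210 ≈ 499.80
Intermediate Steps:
K(n, x) = 2*n² + 22*x (K(n, x) = 2*(n*n + 11*x) = 2*(n² + 11*x) = 2*n² + 22*x)
z = 45212 (z = 254*178 = 45212)
z/280 + ((-104 + 174)*(182 + 79))/K(15, -18) = 45212/280 + ((-104 + 174)*(182 + 79))/(2*15² + 22*(-18)) = 45212*(1/280) + (70*261)/(2*225 - 396) = 11303/70 + 18270/(450 - 396) = 11303/70 + 18270/54 = 11303/70 + 18270*(1/54) = 11303/70 + 1015/3 = 104959/210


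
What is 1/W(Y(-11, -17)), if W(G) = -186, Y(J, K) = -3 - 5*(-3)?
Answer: -1/186 ≈ -0.0053763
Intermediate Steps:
Y(J, K) = 12 (Y(J, K) = -3 + 15 = 12)
1/W(Y(-11, -17)) = 1/(-186) = -1/186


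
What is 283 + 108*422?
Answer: 45859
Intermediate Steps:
283 + 108*422 = 283 + 45576 = 45859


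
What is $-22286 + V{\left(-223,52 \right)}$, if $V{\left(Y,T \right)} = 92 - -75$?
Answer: $-22119$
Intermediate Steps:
$V{\left(Y,T \right)} = 167$ ($V{\left(Y,T \right)} = 92 + 75 = 167$)
$-22286 + V{\left(-223,52 \right)} = -22286 + 167 = -22119$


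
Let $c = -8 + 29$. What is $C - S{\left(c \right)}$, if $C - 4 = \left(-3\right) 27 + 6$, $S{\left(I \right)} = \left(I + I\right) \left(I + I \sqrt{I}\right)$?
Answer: $-953 - 882 \sqrt{21} \approx -4994.8$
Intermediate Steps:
$c = 21$
$S{\left(I \right)} = 2 I \left(I + I^{\frac{3}{2}}\right)$
$C = -71$ ($C = 4 + \left(\left(-3\right) 27 + 6\right) = 4 + \left(-81 + 6\right) = 4 - 75 = -71$)
$C - S{\left(c \right)} = -71 - \left(2 \cdot 21^{2} + 2 \cdot 21^{\frac{5}{2}}\right) = -71 - \left(2 \cdot 441 + 2 \cdot 441 \sqrt{21}\right) = -71 - \left(882 + 882 \sqrt{21}\right) = -953 - 882 \sqrt{21}$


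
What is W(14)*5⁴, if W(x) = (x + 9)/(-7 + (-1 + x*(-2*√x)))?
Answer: 14375/1364 - 100625*√14/2728 ≈ -127.48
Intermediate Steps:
W(x) = (9 + x)/(-8 - 2*x^(3/2)) (W(x) = (9 + x)/(-7 + (-1 - 2*x^(3/2))) = (9 + x)/(-8 - 2*x^(3/2)))
W(14)*5⁴ = ((-9 - 1*14)/(2*(4 + 14^(3/2))))*5⁴ = ((-9 - 14)/(2*(4 + 14*√14)))*625 = ((½)*(-23)/(4 + 14*√14))*625 = -23/(2*(4 + 14*√14))*625 = -14375/(2*(4 + 14*√14))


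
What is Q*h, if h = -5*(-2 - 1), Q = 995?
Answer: 14925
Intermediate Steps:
h = 15 (h = -5*(-3) = 15)
Q*h = 995*15 = 14925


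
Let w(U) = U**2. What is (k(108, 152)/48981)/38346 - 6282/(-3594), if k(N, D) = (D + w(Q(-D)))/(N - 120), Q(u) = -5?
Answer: 7866008048747/4500228120696 ≈ 1.7479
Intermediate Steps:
k(N, D) = (25 + D)/(-120 + N) (k(N, D) = (D + (-5)**2)/(N - 120) = (D + 25)/(-120 + N) = (25 + D)/(-120 + N))
(k(108, 152)/48981)/38346 - 6282/(-3594) = (((25 + 152)/(-120 + 108))/48981)/38346 - 6282/(-3594) = ((177/(-12))*(1/48981))*(1/38346) - 6282*(-1/3594) = (-1/12*177*(1/48981))*(1/38346) + 1047/599 = -59/4*1/48981*(1/38346) + 1047/599 = -59/195924*1/38346 + 1047/599 = -59/7512901704 + 1047/599 = 7866008048747/4500228120696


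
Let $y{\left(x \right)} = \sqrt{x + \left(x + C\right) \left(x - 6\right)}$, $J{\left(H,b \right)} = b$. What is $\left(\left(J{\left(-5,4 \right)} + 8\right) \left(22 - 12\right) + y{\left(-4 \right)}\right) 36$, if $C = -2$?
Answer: $4320 + 72 \sqrt{14} \approx 4589.4$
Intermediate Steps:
$y{\left(x \right)} = \sqrt{x + \left(-6 + x\right) \left(-2 + x\right)}$ ($y{\left(x \right)} = \sqrt{x + \left(x - 2\right) \left(x - 6\right)} = \sqrt{x + \left(-2 + x\right) \left(-6 + x\right)} = \sqrt{x + \left(-6 + x\right) \left(-2 + x\right)}$)
$\left(\left(J{\left(-5,4 \right)} + 8\right) \left(22 - 12\right) + y{\left(-4 \right)}\right) 36 = \left(\left(4 + 8\right) \left(22 - 12\right) + \sqrt{12 + \left(-4\right)^{2} - -28}\right) 36 = \left(12 \cdot 10 + \sqrt{12 + 16 + 28}\right) 36 = \left(120 + \sqrt{56}\right) 36 = \left(120 + 2 \sqrt{14}\right) 36 = 4320 + 72 \sqrt{14}$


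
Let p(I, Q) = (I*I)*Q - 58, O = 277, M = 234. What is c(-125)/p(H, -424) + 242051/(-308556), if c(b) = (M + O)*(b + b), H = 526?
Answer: -14177874929891/18098457397596 ≈ -0.78337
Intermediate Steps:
p(I, Q) = -58 + Q*I² (p(I, Q) = I²*Q - 58 = Q*I² - 58 = -58 + Q*I²)
c(b) = 1022*b (c(b) = (234 + 277)*(b + b) = 511*(2*b) = 1022*b)
c(-125)/p(H, -424) + 242051/(-308556) = (1022*(-125))/(-58 - 424*526²) + 242051/(-308556) = -127750/(-58 - 424*276676) + 242051*(-1/308556) = -127750/(-58 - 117310624) - 242051/308556 = -127750/(-117310682) - 242051/308556 = -127750*(-1/117310682) - 242051/308556 = 63875/58655341 - 242051/308556 = -14177874929891/18098457397596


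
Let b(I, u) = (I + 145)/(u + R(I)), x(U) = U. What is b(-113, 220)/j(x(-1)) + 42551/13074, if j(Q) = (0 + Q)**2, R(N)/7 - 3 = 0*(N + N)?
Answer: 10673159/3150834 ≈ 3.3874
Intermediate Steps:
R(N) = 21 (R(N) = 21 + 7*(0*(N + N)) = 21 + 7*(0*(2*N)) = 21 + 7*0 = 21 + 0 = 21)
b(I, u) = (145 + I)/(21 + u) (b(I, u) = (I + 145)/(u + 21) = (145 + I)/(21 + u))
j(Q) = Q**2
b(-113, 220)/j(x(-1)) + 42551/13074 = ((145 - 113)/(21 + 220))/((-1)**2) + 42551/13074 = (32/241)/1 + 42551*(1/13074) = ((1/241)*32)*1 + 42551/13074 = (32/241)*1 + 42551/13074 = 32/241 + 42551/13074 = 10673159/3150834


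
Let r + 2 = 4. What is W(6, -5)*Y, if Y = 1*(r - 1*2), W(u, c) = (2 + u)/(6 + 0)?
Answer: 0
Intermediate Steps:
W(u, c) = ⅓ + u/6 (W(u, c) = (2 + u)/6 = (2 + u)*(⅙) = ⅓ + u/6)
r = 2 (r = -2 + 4 = 2)
Y = 0 (Y = 1*(2 - 1*2) = 1*(2 - 2) = 1*0 = 0)
W(6, -5)*Y = (⅓ + (⅙)*6)*0 = (⅓ + 1)*0 = (4/3)*0 = 0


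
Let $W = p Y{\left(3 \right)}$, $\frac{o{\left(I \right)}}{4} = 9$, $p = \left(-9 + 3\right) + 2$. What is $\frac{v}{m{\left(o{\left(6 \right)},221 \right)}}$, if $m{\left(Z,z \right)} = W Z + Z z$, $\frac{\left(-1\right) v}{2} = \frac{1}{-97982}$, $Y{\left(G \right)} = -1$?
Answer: $\frac{1}{396827100} \approx 2.52 \cdot 10^{-9}$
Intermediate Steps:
$p = -4$ ($p = -6 + 2 = -4$)
$o{\left(I \right)} = 36$ ($o{\left(I \right)} = 4 \cdot 9 = 36$)
$v = \frac{1}{48991}$ ($v = - \frac{2}{-97982} = \left(-2\right) \left(- \frac{1}{97982}\right) = \frac{1}{48991} \approx 2.0412 \cdot 10^{-5}$)
$W = 4$ ($W = \left(-4\right) \left(-1\right) = 4$)
$m{\left(Z,z \right)} = 4 Z + Z z$
$\frac{v}{m{\left(o{\left(6 \right)},221 \right)}} = \frac{1}{48991 \cdot 36 \left(4 + 221\right)} = \frac{1}{48991 \cdot 36 \cdot 225} = \frac{1}{48991 \cdot 8100} = \frac{1}{48991} \cdot \frac{1}{8100} = \frac{1}{396827100}$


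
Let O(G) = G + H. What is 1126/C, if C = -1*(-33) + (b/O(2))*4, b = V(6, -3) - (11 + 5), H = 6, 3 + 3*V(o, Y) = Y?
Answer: 563/12 ≈ 46.917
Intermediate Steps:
V(o, Y) = -1 + Y/3
O(G) = 6 + G (O(G) = G + 6 = 6 + G)
b = -18 (b = (-1 + (⅓)*(-3)) - (11 + 5) = (-1 - 1) - 1*16 = -2 - 16 = -18)
C = 24 (C = -1*(-33) - 18/(6 + 2)*4 = 33 - 18/8*4 = 33 - 18*⅛*4 = 33 - 9/4*4 = 33 - 9 = 24)
1126/C = 1126/24 = 1126*(1/24) = 563/12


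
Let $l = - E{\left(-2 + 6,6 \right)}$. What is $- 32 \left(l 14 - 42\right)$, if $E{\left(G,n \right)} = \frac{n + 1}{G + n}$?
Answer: $\frac{8288}{5} \approx 1657.6$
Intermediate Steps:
$E{\left(G,n \right)} = \frac{1 + n}{G + n}$
$l = - \frac{7}{10}$ ($l = - \frac{1 + 6}{\left(-2 + 6\right) + 6} = - \frac{7}{4 + 6} = - \frac{7}{10} \approx -0.7$)
$- 32 \left(l 14 - 42\right) = - 32 \left(\left(- \frac{7}{10}\right) 14 - 42\right) = - 32 \left(- \frac{49}{5} - 42\right) = \left(-32\right) \left(- \frac{259}{5}\right) = \frac{8288}{5}$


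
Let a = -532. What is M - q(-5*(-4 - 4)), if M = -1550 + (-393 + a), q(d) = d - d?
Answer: -2475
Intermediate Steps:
q(d) = 0
M = -2475 (M = -1550 + (-393 - 532) = -1550 - 925 = -2475)
M - q(-5*(-4 - 4)) = -2475 - 1*0 = -2475 + 0 = -2475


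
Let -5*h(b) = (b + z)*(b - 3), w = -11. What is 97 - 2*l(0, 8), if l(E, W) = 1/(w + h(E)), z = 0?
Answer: 1069/11 ≈ 97.182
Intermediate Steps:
h(b) = -b*(-3 + b)/5 (h(b) = -(b + 0)*(b - 3)/5 = -b*(-3 + b)/5)
l(E, W) = 1/(-11 + E*(3 - E)/5)
97 - 2*l(0, 8) = 97 - (-10)/(55 + 0² - 3*0) = 97 - (-10)/(55 + 0 + 0) = 97 - (-10)/55 = 97 - 2*(-1/11) = 97 + 2/11 = 1069/11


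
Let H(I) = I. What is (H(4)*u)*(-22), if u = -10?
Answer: 880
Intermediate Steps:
(H(4)*u)*(-22) = (4*(-10))*(-22) = -40*(-22) = 880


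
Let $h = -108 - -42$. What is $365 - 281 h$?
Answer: $18911$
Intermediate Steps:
$h = -66$ ($h = -108 + 42 = -66$)
$365 - 281 h = 365 - -18546 = 365 + 18546 = 18911$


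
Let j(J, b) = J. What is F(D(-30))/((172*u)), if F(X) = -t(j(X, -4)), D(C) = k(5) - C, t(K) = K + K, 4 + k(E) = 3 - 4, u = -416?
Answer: 25/35776 ≈ 0.00069879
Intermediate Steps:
k(E) = -5 (k(E) = -4 + (3 - 4) = -4 - 1 = -5)
t(K) = 2*K
D(C) = -5 - C
F(X) = -2*X
F(D(-30))/((172*u)) = (-2*(-5 - 1*(-30)))/((172*(-416))) = -2*(-5 + 30)/(-71552) = -2*25*(-1/71552) = -50*(-1/71552) = 25/35776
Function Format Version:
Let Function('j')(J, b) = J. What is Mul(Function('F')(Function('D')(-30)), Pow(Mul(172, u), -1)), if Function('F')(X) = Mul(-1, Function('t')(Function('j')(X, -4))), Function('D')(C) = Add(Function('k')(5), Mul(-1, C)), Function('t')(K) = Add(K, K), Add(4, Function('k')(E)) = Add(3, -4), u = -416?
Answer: Rational(25, 35776) ≈ 0.00069879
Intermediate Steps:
Function('k')(E) = -5 (Function('k')(E) = Add(-4, Add(3, -4)) = Add(-4, -1) = -5)
Function('t')(K) = Mul(2, K)
Function('D')(C) = Add(-5, Mul(-1, C))
Function('F')(X) = Mul(-2, X) (Function('F')(X) = Mul(-1, Mul(2, X)) = Mul(-2, X))
Mul(Function('F')(Function('D')(-30)), Pow(Mul(172, u), -1)) = Mul(Mul(-2, Add(-5, Mul(-1, -30))), Pow(Mul(172, -416), -1)) = Mul(Mul(-2, Add(-5, 30)), Pow(-71552, -1)) = Mul(Mul(-2, 25), Rational(-1, 71552)) = Mul(-50, Rational(-1, 71552)) = Rational(25, 35776)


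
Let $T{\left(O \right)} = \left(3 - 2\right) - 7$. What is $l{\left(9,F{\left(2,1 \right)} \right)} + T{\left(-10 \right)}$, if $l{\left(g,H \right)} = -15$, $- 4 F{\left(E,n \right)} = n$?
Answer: $-21$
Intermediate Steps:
$F{\left(E,n \right)} = - \frac{n}{4}$
$T{\left(O \right)} = -6$ ($T{\left(O \right)} = 1 - 7 = -6$)
$l{\left(9,F{\left(2,1 \right)} \right)} + T{\left(-10 \right)} = -15 - 6 = -21$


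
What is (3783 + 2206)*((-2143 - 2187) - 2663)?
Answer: -41881077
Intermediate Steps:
(3783 + 2206)*((-2143 - 2187) - 2663) = 5989*(-4330 - 2663) = 5989*(-6993) = -41881077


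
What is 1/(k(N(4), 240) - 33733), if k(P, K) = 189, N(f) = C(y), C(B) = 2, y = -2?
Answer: -1/33544 ≈ -2.9812e-5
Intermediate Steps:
N(f) = 2
1/(k(N(4), 240) - 33733) = 1/(189 - 33733) = 1/(-33544) = -1/33544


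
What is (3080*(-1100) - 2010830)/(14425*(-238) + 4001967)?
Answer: -5398830/568817 ≈ -9.4913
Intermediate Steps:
(3080*(-1100) - 2010830)/(14425*(-238) + 4001967) = (-3388000 - 2010830)/(-3433150 + 4001967) = -5398830/568817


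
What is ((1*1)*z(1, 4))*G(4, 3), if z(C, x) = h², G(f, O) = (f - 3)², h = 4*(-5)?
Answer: 400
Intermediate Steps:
h = -20
G(f, O) = (-3 + f)²
z(C, x) = 400 (z(C, x) = (-20)² = 400)
((1*1)*z(1, 4))*G(4, 3) = ((1*1)*400)*(-3 + 4)² = (1*400)*1² = 400*1 = 400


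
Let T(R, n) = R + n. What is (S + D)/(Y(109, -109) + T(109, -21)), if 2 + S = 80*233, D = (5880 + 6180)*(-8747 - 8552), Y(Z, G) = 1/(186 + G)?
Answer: -16062762254/6777 ≈ -2.3702e+6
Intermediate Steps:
D = -208625940 (D = 12060*(-17299) = -208625940)
S = 18638 (S = -2 + 80*233 = -2 + 18640 = 18638)
(S + D)/(Y(109, -109) + T(109, -21)) = (18638 - 208625940)/(1/(186 - 109) + (109 - 21)) = -208607302/(1/77 + 88) = -208607302/6777/77 = -208607302*77/6777 = -16062762254/6777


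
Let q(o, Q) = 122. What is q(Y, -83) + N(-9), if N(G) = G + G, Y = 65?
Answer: 104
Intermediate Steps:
N(G) = 2*G
q(Y, -83) + N(-9) = 122 + 2*(-9) = 122 - 18 = 104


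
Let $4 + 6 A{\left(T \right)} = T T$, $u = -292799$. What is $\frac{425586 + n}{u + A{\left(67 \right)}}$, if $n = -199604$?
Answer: $- \frac{451964}{584103} \approx -0.77377$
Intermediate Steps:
$A{\left(T \right)} = - \frac{2}{3} + \frac{T^{2}}{6}$ ($A{\left(T \right)} = - \frac{2}{3} + \frac{T T}{6} = - \frac{2}{3} + \frac{T^{2}}{6}$)
$\frac{425586 + n}{u + A{\left(67 \right)}} = \frac{425586 - 199604}{-292799 - \left(\frac{2}{3} - \frac{67^{2}}{6}\right)} = \frac{225982}{-292799 + \left(- \frac{2}{3} + \frac{1}{6} \cdot 4489\right)} = \frac{225982}{-292799 + \left(- \frac{2}{3} + \frac{4489}{6}\right)} = \frac{225982}{-292799 + \frac{1495}{2}} = \frac{225982}{- \frac{584103}{2}} = 225982 \left(- \frac{2}{584103}\right) = - \frac{451964}{584103}$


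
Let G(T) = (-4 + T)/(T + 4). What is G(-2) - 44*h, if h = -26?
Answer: 1141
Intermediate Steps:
G(T) = (-4 + T)/(4 + T)
G(-2) - 44*h = (-4 - 2)/(4 - 2) - 44*(-26) = -6/2 + 1144 = (1/2)*(-6) + 1144 = -3 + 1144 = 1141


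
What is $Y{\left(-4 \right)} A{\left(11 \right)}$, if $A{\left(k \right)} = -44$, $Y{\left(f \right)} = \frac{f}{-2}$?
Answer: $-88$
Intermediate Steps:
$Y{\left(f \right)} = - \frac{f}{2}$ ($Y{\left(f \right)} = f \left(- \frac{1}{2}\right) = - \frac{f}{2}$)
$Y{\left(-4 \right)} A{\left(11 \right)} = \left(- \frac{1}{2}\right) \left(-4\right) \left(-44\right) = 2 \left(-44\right) = -88$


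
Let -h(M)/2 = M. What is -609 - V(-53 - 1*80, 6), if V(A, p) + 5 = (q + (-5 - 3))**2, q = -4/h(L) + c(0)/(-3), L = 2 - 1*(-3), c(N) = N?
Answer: -16544/25 ≈ -661.76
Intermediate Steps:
L = 5 (L = 2 + 3 = 5)
h(M) = -2*M
q = 2/5 (q = -4/((-2*5)) + 0/(-3) = -4/(-10) + 0*(-1/3) = -4*(-1/10) + 0 = 2/5 + 0 = 2/5 ≈ 0.40000)
V(A, p) = 1319/25 (V(A, p) = -5 + (2/5 + (-5 - 3))**2 = -5 + (2/5 - 8)**2 = -5 + (-38/5)**2 = -5 + 1444/25 = 1319/25)
-609 - V(-53 - 1*80, 6) = -609 - 1*1319/25 = -609 - 1319/25 = -16544/25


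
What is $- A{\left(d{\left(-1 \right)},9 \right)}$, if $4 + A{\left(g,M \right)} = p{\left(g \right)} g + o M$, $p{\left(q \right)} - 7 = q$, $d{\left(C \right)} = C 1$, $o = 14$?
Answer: $-116$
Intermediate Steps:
$d{\left(C \right)} = C$
$p{\left(q \right)} = 7 + q$
$A{\left(g,M \right)} = -4 + 14 M + g \left(7 + g\right)$ ($A{\left(g,M \right)} = -4 + \left(\left(7 + g\right) g + 14 M\right) = -4 + \left(g \left(7 + g\right) + 14 M\right) = -4 + \left(14 M + g \left(7 + g\right)\right) = -4 + 14 M + g \left(7 + g\right)$)
$- A{\left(d{\left(-1 \right)},9 \right)} = - (-4 + 14 \cdot 9 - \left(7 - 1\right)) = - (-4 + 126 - 6) = \left(-1\right) 116 = -116$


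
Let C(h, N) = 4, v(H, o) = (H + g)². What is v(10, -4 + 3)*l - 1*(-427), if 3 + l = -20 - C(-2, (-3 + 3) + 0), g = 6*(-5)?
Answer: -10373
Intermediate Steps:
g = -30
v(H, o) = (-30 + H)² (v(H, o) = (H - 30)² = (-30 + H)²)
l = -27 (l = -3 + (-20 - 1*4) = -3 + (-20 - 4) = -3 - 24 = -27)
v(10, -4 + 3)*l - 1*(-427) = (-30 + 10)²*(-27) - 1*(-427) = (-20)²*(-27) + 427 = 400*(-27) + 427 = -10800 + 427 = -10373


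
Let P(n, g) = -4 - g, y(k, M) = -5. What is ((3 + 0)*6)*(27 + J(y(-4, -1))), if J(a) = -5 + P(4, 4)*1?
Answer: 252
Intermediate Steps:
J(a) = -13 (J(a) = -5 + (-4 - 1*4)*1 = -5 + (-4 - 4)*1 = -5 - 8*1 = -5 - 8 = -13)
((3 + 0)*6)*(27 + J(y(-4, -1))) = ((3 + 0)*6)*(27 - 13) = (3*6)*14 = 18*14 = 252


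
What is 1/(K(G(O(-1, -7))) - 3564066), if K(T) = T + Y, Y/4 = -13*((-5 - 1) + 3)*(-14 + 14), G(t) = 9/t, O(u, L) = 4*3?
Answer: -4/14256261 ≈ -2.8058e-7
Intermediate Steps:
O(u, L) = 12
Y = 0 (Y = 4*(-13*((-5 - 1) + 3)*(-14 + 14)) = 4*(-13*(-6 + 3)*0) = 4*(-(-39)*0) = 4*(-13*0) = 4*0 = 0)
K(T) = T (K(T) = T + 0 = T)
1/(K(G(O(-1, -7))) - 3564066) = 1/(9/12 - 3564066) = 1/(9*(1/12) - 3564066) = 1/(¾ - 3564066) = 1/(-14256261/4) = -4/14256261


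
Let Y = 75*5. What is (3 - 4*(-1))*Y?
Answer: 2625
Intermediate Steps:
Y = 375
(3 - 4*(-1))*Y = (3 - 4*(-1))*375 = (3 + 4)*375 = 7*375 = 2625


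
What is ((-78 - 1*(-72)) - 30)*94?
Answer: -3384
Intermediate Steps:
((-78 - 1*(-72)) - 30)*94 = ((-78 + 72) - 30)*94 = (-6 - 30)*94 = -36*94 = -3384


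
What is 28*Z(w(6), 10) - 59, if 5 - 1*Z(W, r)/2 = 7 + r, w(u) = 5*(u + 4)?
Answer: -731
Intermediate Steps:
w(u) = 20 + 5*u (w(u) = 5*(4 + u) = 20 + 5*u)
Z(W, r) = -4 - 2*r (Z(W, r) = 10 - 2*(7 + r) = 10 + (-14 - 2*r) = -4 - 2*r)
28*Z(w(6), 10) - 59 = 28*(-4 - 2*10) - 59 = 28*(-4 - 20) - 59 = 28*(-24) - 59 = -672 - 59 = -731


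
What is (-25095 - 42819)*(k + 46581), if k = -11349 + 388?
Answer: -2419096680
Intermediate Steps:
k = -10961
(-25095 - 42819)*(k + 46581) = (-25095 - 42819)*(-10961 + 46581) = -67914*35620 = -2419096680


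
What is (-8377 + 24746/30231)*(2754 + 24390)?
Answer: -763712548456/3359 ≈ -2.2736e+8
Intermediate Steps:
(-8377 + 24746/30231)*(2754 + 24390) = (-8377 + 24746*(1/30231))*27144 = (-8377 + 24746/30231)*27144 = -253220341/30231*27144 = -763712548456/3359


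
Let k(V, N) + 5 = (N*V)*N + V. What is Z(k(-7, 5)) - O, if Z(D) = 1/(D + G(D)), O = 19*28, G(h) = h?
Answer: -198969/374 ≈ -532.00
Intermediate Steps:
k(V, N) = -5 + V + V*N² (k(V, N) = -5 + ((N*V)*N + V) = -5 + (V*N² + V) = -5 + (V + V*N²) = -5 + V + V*N²)
O = 532
Z(D) = 1/(2*D) (Z(D) = 1/(D + D) = 1/(2*D))
Z(k(-7, 5)) - O = 1/(2*(-5 - 7 - 7*5²)) - 1*532 = 1/(2*(-5 - 7 - 7*25)) - 532 = 1/(2*(-5 - 7 - 175)) - 532 = (½)/(-187) - 532 = (½)*(-1/187) - 532 = -1/374 - 532 = -198969/374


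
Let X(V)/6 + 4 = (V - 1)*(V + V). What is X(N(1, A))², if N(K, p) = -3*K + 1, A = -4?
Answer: 2304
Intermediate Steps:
N(K, p) = 1 - 3*K
X(V) = -24 + 12*V*(-1 + V) (X(V) = -24 + 6*((V - 1)*(V + V)) = -24 + 6*((-1 + V)*(2*V)) = -24 + 6*(2*V*(-1 + V)) = -24 + 12*V*(-1 + V))
X(N(1, A))² = (-24 - 12*(1 - 3*1) + 12*(1 - 3*1)²)² = (-24 - 12*(1 - 3) + 12*(1 - 3)²)² = (-24 - 12*(-2) + 12*(-2)²)² = (-24 + 24 + 12*4)² = (-24 + 24 + 48)² = 48² = 2304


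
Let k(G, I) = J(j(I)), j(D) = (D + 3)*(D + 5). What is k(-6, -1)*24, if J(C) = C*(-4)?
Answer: -768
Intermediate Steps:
j(D) = (3 + D)*(5 + D)
J(C) = -4*C
k(G, I) = -60 - 32*I - 4*I**2 (k(G, I) = -4*(15 + I**2 + 8*I) = -60 - 32*I - 4*I**2)
k(-6, -1)*24 = (-60 - 32*(-1) - 4*(-1)**2)*24 = (-60 + 32 - 4*1)*24 = (-60 + 32 - 4)*24 = -32*24 = -768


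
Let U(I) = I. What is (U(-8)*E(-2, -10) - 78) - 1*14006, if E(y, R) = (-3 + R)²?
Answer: -15436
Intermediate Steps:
(U(-8)*E(-2, -10) - 78) - 1*14006 = (-8*(-3 - 10)² - 78) - 1*14006 = (-8*(-13)² - 78) - 14006 = (-8*169 - 78) - 14006 = (-1352 - 78) - 14006 = -1430 - 14006 = -15436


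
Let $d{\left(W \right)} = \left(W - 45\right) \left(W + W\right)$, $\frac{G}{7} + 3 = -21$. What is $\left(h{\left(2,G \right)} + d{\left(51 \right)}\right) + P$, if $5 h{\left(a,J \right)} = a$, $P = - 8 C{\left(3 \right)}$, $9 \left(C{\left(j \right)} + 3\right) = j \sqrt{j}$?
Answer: $\frac{3182}{5} - \frac{8 \sqrt{3}}{3} \approx 631.78$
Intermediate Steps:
$G = -168$ ($G = -21 + 7 \left(-21\right) = -21 - 147 = -168$)
$C{\left(j \right)} = -3 + \frac{j^{\frac{3}{2}}}{9}$ ($C{\left(j \right)} = -3 + \frac{j \sqrt{j}}{9} = -3 + \frac{j^{\frac{3}{2}}}{9}$)
$d{\left(W \right)} = 2 W \left(-45 + W\right)$ ($d{\left(W \right)} = \left(-45 + W\right) 2 W = 2 W \left(-45 + W\right)$)
$P = 24 - \frac{8 \sqrt{3}}{3}$ ($P = - 8 \left(-3 + \frac{3^{\frac{3}{2}}}{9}\right) = - 8 \left(-3 + \frac{3 \sqrt{3}}{9}\right) = - 8 \left(-3 + \frac{\sqrt{3}}{3}\right) = 24 - \frac{8 \sqrt{3}}{3} \approx 19.381$)
$h{\left(a,J \right)} = \frac{a}{5}$
$\left(h{\left(2,G \right)} + d{\left(51 \right)}\right) + P = \left(\frac{1}{5} \cdot 2 + 2 \cdot 51 \left(-45 + 51\right)\right) + \left(24 - \frac{8 \sqrt{3}}{3}\right) = \left(\frac{2}{5} + 2 \cdot 51 \cdot 6\right) + \left(24 - \frac{8 \sqrt{3}}{3}\right) = \left(\frac{2}{5} + 612\right) + \left(24 - \frac{8 \sqrt{3}}{3}\right) = \frac{3062}{5} + \left(24 - \frac{8 \sqrt{3}}{3}\right) = \frac{3182}{5} - \frac{8 \sqrt{3}}{3}$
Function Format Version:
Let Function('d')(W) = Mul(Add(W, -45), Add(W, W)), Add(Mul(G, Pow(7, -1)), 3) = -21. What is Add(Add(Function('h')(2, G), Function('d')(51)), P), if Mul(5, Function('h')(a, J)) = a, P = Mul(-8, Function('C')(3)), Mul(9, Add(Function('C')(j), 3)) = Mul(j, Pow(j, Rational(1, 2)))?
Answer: Add(Rational(3182, 5), Mul(Rational(-8, 3), Pow(3, Rational(1, 2)))) ≈ 631.78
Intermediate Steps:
G = -168 (G = Add(-21, Mul(7, -21)) = Add(-21, -147) = -168)
Function('C')(j) = Add(-3, Mul(Rational(1, 9), Pow(j, Rational(3, 2)))) (Function('C')(j) = Add(-3, Mul(Rational(1, 9), Mul(j, Pow(j, Rational(1, 2))))) = Add(-3, Mul(Rational(1, 9), Pow(j, Rational(3, 2)))))
Function('d')(W) = Mul(2, W, Add(-45, W)) (Function('d')(W) = Mul(Add(-45, W), Mul(2, W)) = Mul(2, W, Add(-45, W)))
P = Add(24, Mul(Rational(-8, 3), Pow(3, Rational(1, 2)))) (P = Mul(-8, Add(-3, Mul(Rational(1, 9), Pow(3, Rational(3, 2))))) = Mul(-8, Add(-3, Mul(Rational(1, 9), Mul(3, Pow(3, Rational(1, 2)))))) = Mul(-8, Add(-3, Mul(Rational(1, 3), Pow(3, Rational(1, 2))))) = Add(24, Mul(Rational(-8, 3), Pow(3, Rational(1, 2)))) ≈ 19.381)
Function('h')(a, J) = Mul(Rational(1, 5), a)
Add(Add(Function('h')(2, G), Function('d')(51)), P) = Add(Add(Mul(Rational(1, 5), 2), Mul(2, 51, Add(-45, 51))), Add(24, Mul(Rational(-8, 3), Pow(3, Rational(1, 2))))) = Add(Add(Rational(2, 5), Mul(2, 51, 6)), Add(24, Mul(Rational(-8, 3), Pow(3, Rational(1, 2))))) = Add(Add(Rational(2, 5), 612), Add(24, Mul(Rational(-8, 3), Pow(3, Rational(1, 2))))) = Add(Rational(3062, 5), Add(24, Mul(Rational(-8, 3), Pow(3, Rational(1, 2))))) = Add(Rational(3182, 5), Mul(Rational(-8, 3), Pow(3, Rational(1, 2))))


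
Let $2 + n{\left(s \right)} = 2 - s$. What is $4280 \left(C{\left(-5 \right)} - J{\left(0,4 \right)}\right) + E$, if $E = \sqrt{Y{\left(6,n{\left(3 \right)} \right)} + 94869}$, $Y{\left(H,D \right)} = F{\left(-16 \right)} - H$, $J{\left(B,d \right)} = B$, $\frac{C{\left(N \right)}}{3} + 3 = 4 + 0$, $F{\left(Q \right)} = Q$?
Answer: $12840 + \sqrt{94847} \approx 13148.0$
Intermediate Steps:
$C{\left(N \right)} = 3$ ($C{\left(N \right)} = -9 + 3 \left(4 + 0\right) = -9 + 3 \cdot 4 = -9 + 12 = 3$)
$n{\left(s \right)} = - s$ ($n{\left(s \right)} = -2 - \left(-2 + s\right) = - s$)
$Y{\left(H,D \right)} = -16 - H$
$E = \sqrt{94847}$ ($E = \sqrt{\left(-16 - 6\right) + 94869} = \sqrt{-22 + 94869} = \sqrt{94847} \approx 307.97$)
$4280 \left(C{\left(-5 \right)} - J{\left(0,4 \right)}\right) + E = 4280 \left(3 - 0\right) + \sqrt{94847} = 4280 \left(3 + 0\right) + \sqrt{94847} = 4280 \cdot 3 + \sqrt{94847} = 12840 + \sqrt{94847}$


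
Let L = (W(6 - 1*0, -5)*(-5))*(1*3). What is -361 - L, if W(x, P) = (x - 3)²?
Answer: -226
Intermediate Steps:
W(x, P) = (-3 + x)²
L = -135 (L = ((-3 + (6 - 1*0))²*(-5))*(1*3) = ((-3 + (6 + 0))²*(-5))*3 = ((-3 + 6)²*(-5))*3 = (3²*(-5))*3 = (9*(-5))*3 = -45*3 = -135)
-361 - L = -361 - 1*(-135) = -361 + 135 = -226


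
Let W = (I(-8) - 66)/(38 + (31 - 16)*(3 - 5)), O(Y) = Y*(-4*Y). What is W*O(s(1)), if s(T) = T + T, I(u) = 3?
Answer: 126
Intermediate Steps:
s(T) = 2*T
O(Y) = -4*Y²
W = -63/8 (W = (3 - 66)/(38 + (31 - 16)*(3 - 5)) = -63/(38 + 15*(-2)) = -63/(38 - 30) = -63/8 ≈ -7.8750)
W*O(s(1)) = -(-63)*(2*1)²/2 = -(-63)*2²/2 = -(-63)*4/2 = -63/8*(-16) = 126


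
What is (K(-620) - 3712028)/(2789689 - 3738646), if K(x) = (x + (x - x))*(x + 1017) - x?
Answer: 3957548/948957 ≈ 4.1704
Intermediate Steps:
K(x) = -x + x*(1017 + x) (K(x) = (x + 0)*(1017 + x) - x = x*(1017 + x) - x = -x + x*(1017 + x))
(K(-620) - 3712028)/(2789689 - 3738646) = (-620*(1016 - 620) - 3712028)/(2789689 - 3738646) = (-620*396 - 3712028)/(-948957) = (-245520 - 3712028)*(-1/948957) = -3957548*(-1/948957) = 3957548/948957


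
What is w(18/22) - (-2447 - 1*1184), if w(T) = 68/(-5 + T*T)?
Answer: 473604/131 ≈ 3615.3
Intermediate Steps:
w(T) = 68/(-5 + T²)
w(18/22) - (-2447 - 1*1184) = 68/(-5 + (18/22)²) - (-2447 - 1*1184) = 68/(-5 + (18*(1/22))²) - (-2447 - 1184) = 68/(-5 + (9/11)²) - 1*(-3631) = 68/(-5 + 81/121) + 3631 = 68/(-524/121) + 3631 = 68*(-121/524) + 3631 = -2057/131 + 3631 = 473604/131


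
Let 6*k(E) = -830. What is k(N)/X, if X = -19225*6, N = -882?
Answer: 83/69210 ≈ 0.0011992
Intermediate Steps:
k(E) = -415/3 (k(E) = (⅙)*(-830) = -415/3)
X = -115350
k(N)/X = -415/3/(-115350) = -415/3*(-1/115350) = 83/69210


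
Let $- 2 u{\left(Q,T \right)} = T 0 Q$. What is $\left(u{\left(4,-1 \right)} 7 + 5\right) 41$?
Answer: $205$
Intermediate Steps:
$u{\left(Q,T \right)} = 0$ ($u{\left(Q,T \right)} = - \frac{T 0 Q}{2} = - \frac{0 Q}{2} = \left(- \frac{1}{2}\right) 0 = 0$)
$\left(u{\left(4,-1 \right)} 7 + 5\right) 41 = \left(0 \cdot 7 + 5\right) 41 = \left(0 + 5\right) 41 = 5 \cdot 41 = 205$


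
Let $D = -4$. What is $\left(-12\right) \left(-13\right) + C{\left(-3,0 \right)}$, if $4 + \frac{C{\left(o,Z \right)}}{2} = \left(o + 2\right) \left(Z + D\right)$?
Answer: $156$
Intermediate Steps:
$C{\left(o,Z \right)} = -8 + 2 \left(-4 + Z\right) \left(2 + o\right)$ ($C{\left(o,Z \right)} = -8 + 2 \left(o + 2\right) \left(Z - 4\right) = -8 + 2 \left(2 + o\right) \left(-4 + Z\right) = -8 + 2 \left(-4 + Z\right) \left(2 + o\right)$)
$\left(-12\right) \left(-13\right) + C{\left(-3,0 \right)} = \left(-12\right) \left(-13\right) + \left(-24 - -24 + 4 \cdot 0 + 2 \cdot 0 \left(-3\right)\right) = 156 + \left(-24 + 24 + 0 + 0\right) = 156 + 0 = 156$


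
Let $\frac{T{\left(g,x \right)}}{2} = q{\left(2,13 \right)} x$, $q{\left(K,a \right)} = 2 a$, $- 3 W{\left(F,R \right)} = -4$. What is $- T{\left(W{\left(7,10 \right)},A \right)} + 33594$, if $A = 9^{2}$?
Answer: $29382$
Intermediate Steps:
$W{\left(F,R \right)} = \frac{4}{3}$ ($W{\left(F,R \right)} = \left(- \frac{1}{3}\right) \left(-4\right) = \frac{4}{3}$)
$A = 81$
$T{\left(g,x \right)} = 52 x$ ($T{\left(g,x \right)} = 2 \cdot 2 \cdot 13 x = 2 \cdot 26 x = 52 x$)
$- T{\left(W{\left(7,10 \right)},A \right)} + 33594 = - 52 \cdot 81 + 33594 = \left(-1\right) 4212 + 33594 = -4212 + 33594 = 29382$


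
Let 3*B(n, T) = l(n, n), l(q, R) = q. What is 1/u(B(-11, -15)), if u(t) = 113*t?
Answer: -3/1243 ≈ -0.0024135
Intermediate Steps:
B(n, T) = n/3
1/u(B(-11, -15)) = 1/(113*((1/3)*(-11))) = 1/(113*(-11/3)) = 1/(-1243/3) = -3/1243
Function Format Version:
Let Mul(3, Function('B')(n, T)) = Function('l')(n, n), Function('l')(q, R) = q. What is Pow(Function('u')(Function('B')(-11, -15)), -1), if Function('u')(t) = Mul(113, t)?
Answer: Rational(-3, 1243) ≈ -0.0024135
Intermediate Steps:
Function('B')(n, T) = Mul(Rational(1, 3), n)
Pow(Function('u')(Function('B')(-11, -15)), -1) = Pow(Mul(113, Mul(Rational(1, 3), -11)), -1) = Pow(Mul(113, Rational(-11, 3)), -1) = Pow(Rational(-1243, 3), -1) = Rational(-3, 1243)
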